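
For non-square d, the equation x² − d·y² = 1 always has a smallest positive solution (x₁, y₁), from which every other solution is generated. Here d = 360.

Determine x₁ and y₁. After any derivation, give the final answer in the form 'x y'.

19 1

√360 → a₀=18, period (1,36); ℓ=2 even so k=1
step 0: (18, 1)  from 18·(1,0) + (0,1)
step 1: (19, 1)  from 1·(18,1) + (1,0)
fundamental: x₁=19, y₁=1  (since 361 − 360·1 = 1)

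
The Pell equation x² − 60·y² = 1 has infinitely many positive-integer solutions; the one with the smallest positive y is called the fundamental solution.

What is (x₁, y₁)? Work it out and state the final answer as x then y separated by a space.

d=60: √d = [7; 1,2,1,14] (ℓ=4, even), read p_3/q_3
k=0  a_k=7  p_k/q_k = 7/1
k=1  a_k=1  p_k/q_k = 8/1
k=2  a_k=2  p_k/q_k = 23/3
k=3  a_k=1  p_k/q_k = 31/4
→ (31, 4).  Check: 31²=961, 60·4²=960, difference 1.

31 4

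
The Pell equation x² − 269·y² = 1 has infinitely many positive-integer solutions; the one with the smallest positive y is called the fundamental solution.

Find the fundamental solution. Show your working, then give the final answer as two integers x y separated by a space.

[16; 2,2,32] for √269; ℓ=3 ⇒ convergent index 5
a_0=16:  p_0=16·1+0=16,  q_0=16·0+1=1
a_1=2:  p_1=2·16+1=33,  q_1=2·1+0=2
a_2=2:  p_2=2·33+16=82,  q_2=2·2+1=5
a_3=32:  p_3=32·82+33=2657,  q_3=32·5+2=162
a_4=2:  p_4=2·2657+82=5396,  q_4=2·162+5=329
a_5=2:  p_5=2·5396+2657=13449,  q_5=2·329+162=820
→ (13449, 820).  Check: 13449²=180875601, 269·820²=180875600, difference 1.

13449 820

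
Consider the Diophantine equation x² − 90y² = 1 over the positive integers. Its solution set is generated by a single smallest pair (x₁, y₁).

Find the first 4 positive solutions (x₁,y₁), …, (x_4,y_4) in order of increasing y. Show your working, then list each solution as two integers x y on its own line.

√90 → a₀=9, period (2,18); ℓ=2 even so k=1
i=0: a=9 ⇒ p=9, q=1
i=1: a=2 ⇒ p=19, q=2
fundamental: x₁=19, y₁=2  (since 361 − 90·4 = 1)
(19+2√90)^2 = 721 + 76√90
(19+2√90)^3 = 27379 + 2886√90
(19+2√90)^4 = 1039681 + 109592√90

19 2
721 76
27379 2886
1039681 109592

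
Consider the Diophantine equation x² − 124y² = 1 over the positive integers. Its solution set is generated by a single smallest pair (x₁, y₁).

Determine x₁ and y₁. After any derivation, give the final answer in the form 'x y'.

4620799 414960

√124 = [11; 7,2,1,1,1,…,2,7,22, …], period ℓ=16 (even) → k=15
a_0=11:  p_0=11·1+0=11,  q_0=11·0+1=1
…
a_3=1:  p_3=1·167+78=245,  q_3=1·15+7=22
a_4=1:  p_4=1·245+167=412,  q_4=1·22+15=37
a_5=1:  p_5=1·412+245=657,  q_5=1·37+22=59
…
a_9=1:  p_9=1·14543+3040=17583,  q_9=1·1306+273=1579
…
a_11=1:  p_11=1·67292+17583=84875,  q_11=1·6043+1579=7622
…
a_14=2:  p_14=2·237042+152167=626251,  q_14=2·21287+13665=56239
a_15=7:  p_15=7·626251+237042=4620799,  q_15=7·56239+21287=414960
(x₁, y₁) = (4620799, 414960);  4620799² − 124·414960² = 1 ✓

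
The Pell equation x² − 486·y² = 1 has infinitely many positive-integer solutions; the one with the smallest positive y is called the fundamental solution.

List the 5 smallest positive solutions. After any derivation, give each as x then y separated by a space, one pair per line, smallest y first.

485 22
470449 21340
456335045 20699778
442644523201 20078763320
429364731169925 19476379720622

√486 = [22; 22,44, …], period ℓ=2 (even) → k=1
a_0=22:  p_0=22·1+0=22,  q_0=22·0+1=1
a_1=22:  p_1=22·22+1=485,  q_1=22·1+0=22
fundamental: x₁=485, y₁=22  (since 235225 − 486·484 = 1)
(x_2, y_2) = (485·485 + 486·22·22, 485·22 + 22·485) = (470449, 21340)
(x_3, y_3) = (485·470449 + 486·22·21340, 485·21340 + 22·470449) = (456335045, 20699778)
(x_4, y_4) = (485·456335045 + 486·22·20699778, 485·20699778 + 22·456335045) = (442644523201, 20078763320)
(x_5, y_5) = (485·442644523201 + 486·22·20078763320, 485·20078763320 + 22·442644523201) = (429364731169925, 19476379720622)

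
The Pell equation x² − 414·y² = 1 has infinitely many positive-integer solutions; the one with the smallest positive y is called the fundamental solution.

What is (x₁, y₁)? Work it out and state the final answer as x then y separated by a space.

√414 = [20; 2,1,7,2,7,1,2,40, …], period ℓ=8 (even) → k=7
i=0: a=20 ⇒ p=20, q=1
…
i=2: a=1 ⇒ p=61, q=3
i=3: a=7 ⇒ p=468, q=23
i=4: a=2 ⇒ p=997, q=49
…
i=6: a=1 ⇒ p=8444, q=415
i=7: a=2 ⇒ p=24335, q=1196
(x₁, y₁) = (24335, 1196);  24335² − 414·1196² = 1 ✓

24335 1196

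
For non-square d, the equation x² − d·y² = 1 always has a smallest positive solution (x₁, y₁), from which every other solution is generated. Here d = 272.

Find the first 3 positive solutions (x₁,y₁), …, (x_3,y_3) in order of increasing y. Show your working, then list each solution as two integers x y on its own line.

[16; 2,32] for √272; ℓ=2 ⇒ convergent index 1
a_0=16:  p_0=16·1+0=16,  q_0=16·0+1=1
a_1=2:  p_1=2·16+1=33,  q_1=2·1+0=2
fundamental: x₁=33, y₁=2  (since 1089 − 272·4 = 1)
k=2:  x_2 = 33·33+272·2·2 = 2177,  y_2 = 33·2+2·33 = 132
k=3:  x_3 = 33·2177+272·2·132 = 143649,  y_3 = 33·132+2·2177 = 8710

33 2
2177 132
143649 8710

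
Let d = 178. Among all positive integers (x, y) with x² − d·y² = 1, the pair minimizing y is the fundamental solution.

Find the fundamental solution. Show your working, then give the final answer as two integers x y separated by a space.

√178 = [13; 2,1,12,1,2,26, …], period ℓ=6 (even) → k=5
i=0: a=13 ⇒ p=13, q=1
i=1: a=2 ⇒ p=27, q=2
i=2: a=1 ⇒ p=40, q=3
i=3: a=12 ⇒ p=507, q=38
i=4: a=1 ⇒ p=547, q=41
i=5: a=2 ⇒ p=1601, q=120
fundamental: x₁=1601, y₁=120  (since 2563201 − 178·14400 = 1)

1601 120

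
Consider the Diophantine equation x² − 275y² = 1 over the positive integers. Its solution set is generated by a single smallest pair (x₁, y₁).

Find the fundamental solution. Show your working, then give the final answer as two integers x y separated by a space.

199 12

d=275: √d = [16; 1,1,2,1,1,32] (ℓ=6, even), read p_5/q_5
step 0: (16, 1)  from 16·(1,0) + (0,1)
step 1: (17, 1)  from 1·(16,1) + (1,0)
step 2: (33, 2)  from 1·(17,1) + (16,1)
step 3: (83, 5)  from 2·(33,2) + (17,1)
step 4: (116, 7)  from 1·(83,5) + (33,2)
step 5: (199, 12)  from 1·(116,7) + (83,5)
fundamental: x₁=199, y₁=12  (since 39601 − 275·144 = 1)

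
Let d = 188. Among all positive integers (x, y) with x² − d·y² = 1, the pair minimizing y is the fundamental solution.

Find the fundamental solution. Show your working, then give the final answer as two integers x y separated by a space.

d=188: √d = [13; 1,2,2,6,2,2,1,26] (ℓ=8, even), read p_7/q_7
a_0=13:  p_0=13·1+0=13,  q_0=13·0+1=1
a_1=1:  p_1=1·13+1=14,  q_1=1·1+0=1
a_2=2:  p_2=2·14+13=41,  q_2=2·1+1=3
…
a_6=2:  p_6=2·1330+617=3277,  q_6=2·97+45=239
a_7=1:  p_7=1·3277+1330=4607,  q_7=1·239+97=336
→ (4607, 336).  Check: 4607²=21224449, 188·336²=21224448, difference 1.

4607 336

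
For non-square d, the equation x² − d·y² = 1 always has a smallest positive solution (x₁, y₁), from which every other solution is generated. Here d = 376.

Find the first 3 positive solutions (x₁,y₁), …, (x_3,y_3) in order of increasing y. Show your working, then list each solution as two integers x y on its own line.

2143295 110532
9187426914049 473805365880
39382732335491159615 2031009343327438668

√376 → a₀=19, period (2,1,1,3,1,…,1,2,38); ℓ=16 even so k=15
step 0: (19, 1)  from 19·(1,0) + (0,1)
…
step 2: (58, 3)  from 1·(39,2) + (19,1)
step 3: (97, 5)  from 1·(58,3) + (39,2)
step 4: (349, 18)  from 3·(97,5) + (58,3)
step 5: (446, 23)  from 1·(349,18) + (97,5)
step 6: (1241, 64)  from 2·(446,23) + (349,18)
step 7: (2928, 151)  from 2·(1241,64) + (446,23)
step 8: (12953, 668)  from 4·(2928,151) + (1241,64)
step 9: (28834, 1487)  from 2·(12953,668) + (2928,151)
…
step 11: (99455, 5129)  from 1·(70621,3642) + (28834,1487)
step 12: (368986, 19029)  from 3·(99455,5129) + (70621,3642)
…
step 14: (837427, 43187)  from 1·(468441,24158) + (368986,19029)
step 15: (2143295, 110532)  from 2·(837427,43187) + (468441,24158)
→ (2143295, 110532).  Check: 2143295²=4593713457025, 376·110532²=4593713457024, difference 1.
(2143295+110532√376)^2 = 9187426914049 + 473805365880√376
(2143295+110532√376)^3 = 39382732335491159615 + 2031009343327438668√376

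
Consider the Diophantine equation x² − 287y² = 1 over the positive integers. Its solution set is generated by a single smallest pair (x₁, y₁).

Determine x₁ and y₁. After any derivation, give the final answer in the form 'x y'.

d=287: √d = [16; 1,15,1,32] (ℓ=4, even), read p_3/q_3
i=0: a=16 ⇒ p=16, q=1
…
i=2: a=15 ⇒ p=271, q=16
i=3: a=1 ⇒ p=288, q=17
fundamental: x₁=288, y₁=17  (since 82944 − 287·289 = 1)

288 17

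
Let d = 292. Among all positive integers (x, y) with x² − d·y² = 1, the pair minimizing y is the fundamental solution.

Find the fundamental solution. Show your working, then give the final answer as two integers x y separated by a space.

√292 → a₀=17, period (11,2,1,3,8,3,1,2,11,34); ℓ=10 even so k=9
a_0=17:  p_0=17·1+0=17,  q_0=17·0+1=1
…
a_4=3:  p_4=3·581+393=2136,  q_4=3·34+23=125
…
a_6=3:  p_6=3·17669+2136=55143,  q_6=3·1034+125=3227
a_7=1:  p_7=1·55143+17669=72812,  q_7=1·3227+1034=4261
a_8=2:  p_8=2·72812+55143=200767,  q_8=2·4261+3227=11749
a_9=11:  p_9=11·200767+72812=2281249,  q_9=11·11749+4261=133500
fundamental: x₁=2281249, y₁=133500  (since 5204097000001 − 292·17822250000 = 1)

2281249 133500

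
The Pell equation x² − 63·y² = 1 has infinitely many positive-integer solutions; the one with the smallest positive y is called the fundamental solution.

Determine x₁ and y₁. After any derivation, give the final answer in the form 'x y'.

8 1

d=63: √d = [7; 1,14] (ℓ=2, even), read p_1/q_1
i=0: a=7 ⇒ p=7, q=1
i=1: a=1 ⇒ p=8, q=1
fundamental: x₁=8, y₁=1  (since 64 − 63·1 = 1)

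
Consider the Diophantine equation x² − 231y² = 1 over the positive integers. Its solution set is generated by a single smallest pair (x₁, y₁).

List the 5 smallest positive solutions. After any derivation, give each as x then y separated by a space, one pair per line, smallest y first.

76 5
11551 760
1755676 115515
266851201 17557520
40559626876 2668627525

[15; 5,30] for √231; ℓ=2 ⇒ convergent index 1
k=0  a_k=15  p_k/q_k = 15/1
k=1  a_k=5  p_k/q_k = 76/5
(x₁, y₁) = (76, 5);  76² − 231·5² = 1 ✓
n=2: (76,5)∘(76,5) = (76·76+231·5·5, 76·5+5·76) = (11551,760)
n=3: (11551,760)∘(76,5) = (76·11551+231·5·760, 76·760+5·11551) = (1755676,115515)
n=4: (1755676,115515)∘(76,5) = (76·1755676+231·5·115515, 76·115515+5·1755676) = (266851201,17557520)
n=5: (266851201,17557520)∘(76,5) = (76·266851201+231·5·17557520, 76·17557520+5·266851201) = (40559626876,2668627525)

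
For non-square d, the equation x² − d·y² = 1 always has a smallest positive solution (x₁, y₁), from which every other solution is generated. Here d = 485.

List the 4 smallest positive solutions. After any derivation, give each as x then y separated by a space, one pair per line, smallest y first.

969 44
1877921 85272
3639409929 165257092
7053174564481 320268159024

√485 = [22; 44, …], period ℓ=1 (odd) → k=1
step 0: (22, 1)  from 22·(1,0) + (0,1)
step 1: (969, 44)  from 44·(22,1) + (1,0)
→ (969, 44).  Check: 969²=938961, 485·44²=938960, difference 1.
(x_2, y_2) = (969·969 + 485·44·44, 969·44 + 44·969) = (1877921, 85272)
(x_3, y_3) = (969·1877921 + 485·44·85272, 969·85272 + 44·1877921) = (3639409929, 165257092)
(x_4, y_4) = (969·3639409929 + 485·44·165257092, 969·165257092 + 44·3639409929) = (7053174564481, 320268159024)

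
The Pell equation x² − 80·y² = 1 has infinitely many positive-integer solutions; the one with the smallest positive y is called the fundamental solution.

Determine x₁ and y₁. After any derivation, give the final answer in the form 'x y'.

9 1

√80 = [8; 1,16, …], period ℓ=2 (even) → k=1
step 0: (8, 1)  from 8·(1,0) + (0,1)
step 1: (9, 1)  from 1·(8,1) + (1,0)
fundamental: x₁=9, y₁=1  (since 81 − 80·1 = 1)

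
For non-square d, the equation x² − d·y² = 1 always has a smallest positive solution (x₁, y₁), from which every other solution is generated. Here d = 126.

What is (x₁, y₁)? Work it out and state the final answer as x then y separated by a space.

449 40

d=126: √d = [11; 4,2,4,22] (ℓ=4, even), read p_3/q_3
a_0=11:  p_0=11·1+0=11,  q_0=11·0+1=1
…
a_2=2:  p_2=2·45+11=101,  q_2=2·4+1=9
a_3=4:  p_3=4·101+45=449,  q_3=4·9+4=40
(x₁, y₁) = (449, 40);  449² − 126·40² = 1 ✓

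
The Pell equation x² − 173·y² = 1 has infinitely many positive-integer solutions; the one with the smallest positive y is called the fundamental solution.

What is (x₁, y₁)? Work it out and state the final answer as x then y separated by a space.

2499849 190060

d=173: √d = [13; 6,1,1,6,26] (ℓ=5, odd), read p_9/q_9
k=0  a_k=13  p_k/q_k = 13/1
…
k=3  a_k=1  p_k/q_k = 171/13
k=4  a_k=6  p_k/q_k = 1118/85
…
k=6  a_k=6  p_k/q_k = 176552/13423
k=7  a_k=1  p_k/q_k = 205791/15646
k=8  a_k=1  p_k/q_k = 382343/29069
k=9  a_k=6  p_k/q_k = 2499849/190060
fundamental: x₁=2499849, y₁=190060  (since 6249245022801 − 173·36122803600 = 1)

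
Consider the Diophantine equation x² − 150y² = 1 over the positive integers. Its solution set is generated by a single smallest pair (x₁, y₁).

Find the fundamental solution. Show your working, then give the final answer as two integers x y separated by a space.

49 4

[12; 4,24] for √150; ℓ=2 ⇒ convergent index 1
k=0  a_k=12  p_k/q_k = 12/1
k=1  a_k=4  p_k/q_k = 49/4
(x₁, y₁) = (49, 4);  49² − 150·4² = 1 ✓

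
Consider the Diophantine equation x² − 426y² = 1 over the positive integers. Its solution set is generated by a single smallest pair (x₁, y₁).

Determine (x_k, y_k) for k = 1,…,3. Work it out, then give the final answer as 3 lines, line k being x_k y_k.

√426 = [20; 1,1,1,3,2,6,2,3,1,1,1,40, …], period ℓ=12 (even) → k=11
k=0  a_k=20  p_k/q_k = 20/1
k=1  a_k=1  p_k/q_k = 21/1
…
k=3  a_k=1  p_k/q_k = 62/3
k=4  a_k=3  p_k/q_k = 227/11
k=5  a_k=2  p_k/q_k = 516/25
k=6  a_k=6  p_k/q_k = 3323/161
…
k=9  a_k=1  p_k/q_k = 31971/1549
k=10  a_k=1  p_k/q_k = 56780/2751
k=11  a_k=1  p_k/q_k = 88751/4300
(x₁, y₁) = (88751, 4300);  88751² − 426·4300² = 1 ✓
k=2:  x_2 = 88751·88751+426·4300·4300 = 15753480001,  y_2 = 88751·4300+4300·88751 = 763258600
k=3:  x_3 = 88751·15753480001+426·4300·763258600 = 2796274207048751,  y_3 = 88751·763258600+4300·15753480001 = 135479928012900

88751 4300
15753480001 763258600
2796274207048751 135479928012900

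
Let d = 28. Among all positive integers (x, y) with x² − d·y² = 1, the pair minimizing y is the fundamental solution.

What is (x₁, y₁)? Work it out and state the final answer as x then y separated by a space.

√28 = [5; 3,2,3,10, …], period ℓ=4 (even) → k=3
a_0=5:  p_0=5·1+0=5,  q_0=5·0+1=1
a_1=3:  p_1=3·5+1=16,  q_1=3·1+0=3
a_2=2:  p_2=2·16+5=37,  q_2=2·3+1=7
a_3=3:  p_3=3·37+16=127,  q_3=3·7+3=24
fundamental: x₁=127, y₁=24  (since 16129 − 28·576 = 1)

127 24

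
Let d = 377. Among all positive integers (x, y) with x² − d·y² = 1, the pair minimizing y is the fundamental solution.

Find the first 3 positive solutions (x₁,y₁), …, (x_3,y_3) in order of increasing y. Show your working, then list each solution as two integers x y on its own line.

233 12
108577 5592
50596649 2605860

√377 → a₀=19, period (2,2,2,38); ℓ=4 even so k=3
i=0: a=19 ⇒ p=19, q=1
…
i=2: a=2 ⇒ p=97, q=5
i=3: a=2 ⇒ p=233, q=12
(x₁, y₁) = (233, 12);  233² − 377·12² = 1 ✓
(x_2, y_2) = (233·233 + 377·12·12, 233·12 + 12·233) = (108577, 5592)
(x_3, y_3) = (233·108577 + 377·12·5592, 233·5592 + 12·108577) = (50596649, 2605860)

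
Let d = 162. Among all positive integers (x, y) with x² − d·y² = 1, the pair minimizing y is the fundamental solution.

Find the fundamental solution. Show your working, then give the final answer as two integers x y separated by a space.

19601 1540

√162 → a₀=12, period (1,2,1,2,12,2,1,2,1,24); ℓ=10 even so k=9
a_0=12:  p_0=12·1+0=12,  q_0=12·0+1=1
a_1=1:  p_1=1·12+1=13,  q_1=1·1+0=1
…
a_4=2:  p_4=2·51+38=140,  q_4=2·4+3=11
a_5=12:  p_5=12·140+51=1731,  q_5=12·11+4=136
a_6=2:  p_6=2·1731+140=3602,  q_6=2·136+11=283
…
a_8=2:  p_8=2·5333+3602=14268,  q_8=2·419+283=1121
a_9=1:  p_9=1·14268+5333=19601,  q_9=1·1121+419=1540
(x₁, y₁) = (19601, 1540);  19601² − 162·1540² = 1 ✓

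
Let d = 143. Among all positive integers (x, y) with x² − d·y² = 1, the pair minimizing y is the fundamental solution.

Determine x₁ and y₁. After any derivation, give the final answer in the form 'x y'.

12 1

√143 → a₀=11, period (1,22); ℓ=2 even so k=1
step 0: (11, 1)  from 11·(1,0) + (0,1)
step 1: (12, 1)  from 1·(11,1) + (1,0)
fundamental: x₁=12, y₁=1  (since 144 − 143·1 = 1)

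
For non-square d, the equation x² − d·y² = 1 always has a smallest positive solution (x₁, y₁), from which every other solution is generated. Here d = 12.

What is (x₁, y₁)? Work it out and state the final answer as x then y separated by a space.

[3; 2,6] for √12; ℓ=2 ⇒ convergent index 1
a_0=3:  p_0=3·1+0=3,  q_0=3·0+1=1
a_1=2:  p_1=2·3+1=7,  q_1=2·1+0=2
(x₁, y₁) = (7, 2);  7² − 12·2² = 1 ✓

7 2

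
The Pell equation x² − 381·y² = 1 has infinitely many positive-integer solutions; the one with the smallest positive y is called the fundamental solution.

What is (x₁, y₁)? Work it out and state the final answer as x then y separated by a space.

[19; 1,1,12,1,1,38] for √381; ℓ=6 ⇒ convergent index 5
i=0: a=19 ⇒ p=19, q=1
i=1: a=1 ⇒ p=20, q=1
i=2: a=1 ⇒ p=39, q=2
i=3: a=12 ⇒ p=488, q=25
i=4: a=1 ⇒ p=527, q=27
i=5: a=1 ⇒ p=1015, q=52
→ (1015, 52).  Check: 1015²=1030225, 381·52²=1030224, difference 1.

1015 52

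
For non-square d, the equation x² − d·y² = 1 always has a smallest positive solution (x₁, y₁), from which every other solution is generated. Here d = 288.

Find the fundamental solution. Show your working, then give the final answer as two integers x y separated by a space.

17 1

√288 → a₀=16, period (1,32); ℓ=2 even so k=1
k=0  a_k=16  p_k/q_k = 16/1
k=1  a_k=1  p_k/q_k = 17/1
→ (17, 1).  Check: 17²=289, 288·1²=288, difference 1.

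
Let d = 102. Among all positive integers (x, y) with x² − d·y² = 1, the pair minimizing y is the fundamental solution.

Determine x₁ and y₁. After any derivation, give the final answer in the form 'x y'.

101 10

√102 = [10; 10,20, …], period ℓ=2 (even) → k=1
step 0: (10, 1)  from 10·(1,0) + (0,1)
step 1: (101, 10)  from 10·(10,1) + (1,0)
(x₁, y₁) = (101, 10);  101² − 102·10² = 1 ✓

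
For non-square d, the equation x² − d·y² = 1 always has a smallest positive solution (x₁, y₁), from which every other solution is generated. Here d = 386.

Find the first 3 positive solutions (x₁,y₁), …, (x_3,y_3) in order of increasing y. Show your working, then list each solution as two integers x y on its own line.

111555 5678
24889036049 1266818580
5552992832780835 282639893378122

√386 → a₀=19, period (1,1,1,4,1,18,1,4,1,1,1,38); ℓ=12 even so k=11
i=0: a=19 ⇒ p=19, q=1
i=1: a=1 ⇒ p=20, q=1
i=2: a=1 ⇒ p=39, q=2
i=3: a=1 ⇒ p=59, q=3
i=4: a=4 ⇒ p=275, q=14
i=5: a=1 ⇒ p=334, q=17
…
i=7: a=1 ⇒ p=6621, q=337
i=8: a=4 ⇒ p=32771, q=1668
i=9: a=1 ⇒ p=39392, q=2005
i=10: a=1 ⇒ p=72163, q=3673
i=11: a=1 ⇒ p=111555, q=5678
(x₁, y₁) = (111555, 5678);  111555² − 386·5678² = 1 ✓
k=2:  x_2 = 111555·111555+386·5678·5678 = 24889036049,  y_2 = 111555·5678+5678·111555 = 1266818580
k=3:  x_3 = 111555·24889036049+386·5678·1266818580 = 5552992832780835,  y_3 = 111555·1266818580+5678·24889036049 = 282639893378122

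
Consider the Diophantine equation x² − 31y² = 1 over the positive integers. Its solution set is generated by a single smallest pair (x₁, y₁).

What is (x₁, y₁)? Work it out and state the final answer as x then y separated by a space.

1520 273

√31 → a₀=5, period (1,1,3,5,3,1,1,10); ℓ=8 even so k=7
i=0: a=5 ⇒ p=5, q=1
i=1: a=1 ⇒ p=6, q=1
i=2: a=1 ⇒ p=11, q=2
i=3: a=3 ⇒ p=39, q=7
…
i=5: a=3 ⇒ p=657, q=118
i=6: a=1 ⇒ p=863, q=155
i=7: a=1 ⇒ p=1520, q=273
(x₁, y₁) = (1520, 273);  1520² − 31·273² = 1 ✓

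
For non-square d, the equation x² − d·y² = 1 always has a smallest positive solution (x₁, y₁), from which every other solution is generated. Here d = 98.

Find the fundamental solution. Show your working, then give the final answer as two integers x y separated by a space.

√98 = [9; 1,8,1,18, …], period ℓ=4 (even) → k=3
step 0: (9, 1)  from 9·(1,0) + (0,1)
step 1: (10, 1)  from 1·(9,1) + (1,0)
step 2: (89, 9)  from 8·(10,1) + (9,1)
step 3: (99, 10)  from 1·(89,9) + (10,1)
→ (99, 10).  Check: 99²=9801, 98·10²=9800, difference 1.

99 10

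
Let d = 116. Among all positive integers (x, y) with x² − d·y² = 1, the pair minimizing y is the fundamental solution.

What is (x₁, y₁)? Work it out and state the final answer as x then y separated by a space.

[10; 1,3,2,1,4,1,2,3,1,20] for √116; ℓ=10 ⇒ convergent index 9
step 0: (10, 1)  from 10·(1,0) + (0,1)
…
step 2: (43, 4)  from 3·(11,1) + (10,1)
…
step 5: (657, 61)  from 4·(140,13) + (97,9)
…
step 8: (7550, 701)  from 3·(2251,209) + (797,74)
step 9: (9801, 910)  from 1·(7550,701) + (2251,209)
fundamental: x₁=9801, y₁=910  (since 96059601 − 116·828100 = 1)

9801 910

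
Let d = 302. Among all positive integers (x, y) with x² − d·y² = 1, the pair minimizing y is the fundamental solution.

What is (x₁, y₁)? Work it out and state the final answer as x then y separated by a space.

d=302: √d = [17; 2,1,1,1,4,…,1,2,34] (ℓ=16, even), read p_15/q_15
k=0  a_k=17  p_k/q_k = 17/1
k=1  a_k=2  p_k/q_k = 35/2
k=2  a_k=1  p_k/q_k = 52/3
k=3  a_k=1  p_k/q_k = 87/5
k=4  a_k=1  p_k/q_k = 139/8
k=5  a_k=4  p_k/q_k = 643/37
k=6  a_k=2  p_k/q_k = 1425/82
k=7  a_k=1  p_k/q_k = 2068/119
k=8  a_k=16  p_k/q_k = 34513/1986
…
k=11  a_k=4  p_k/q_k = 467281/26889
k=12  a_k=1  p_k/q_k = 574956/33085
…
k=14  a_k=1  p_k/q_k = 1617193/93059
k=15  a_k=2  p_k/q_k = 4276623/246092
(x₁, y₁) = (4276623, 246092);  4276623² − 302·246092² = 1 ✓

4276623 246092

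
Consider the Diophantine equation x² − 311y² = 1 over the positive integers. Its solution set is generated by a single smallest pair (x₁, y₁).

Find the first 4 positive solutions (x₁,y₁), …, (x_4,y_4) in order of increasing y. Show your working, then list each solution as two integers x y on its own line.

16883880 957397
570130807708799 32329152120720
19252040283316857636360 1091683049815963029803
650098275797375082487964044801 36863691222253451430108430560

√311 → a₀=17, period (1,1,1,2,1,…,1,1,34); ℓ=16 even so k=15
k=0  a_k=17  p_k/q_k = 17/1
k=1  a_k=1  p_k/q_k = 18/1
k=2  a_k=1  p_k/q_k = 35/2
…
k=4  a_k=2  p_k/q_k = 141/8
…
k=6  a_k=6  p_k/q_k = 1305/74
…
k=9  a_k=3  p_k/q_k = 217583/12338
…
k=11  a_k=1  p_k/q_k = 1594239/90401
…
k=13  a_k=1  p_k/q_k = 6159373/349266
k=14  a_k=1  p_k/q_k = 10724507/608131
k=15  a_k=1  p_k/q_k = 16883880/957397
→ (16883880, 957397).  Check: 16883880²=285065403854400, 311·957397²=285065403854399, difference 1.
k=2:  x_2 = 16883880·16883880+311·957397·957397 = 570130807708799,  y_2 = 16883880·957397+957397·16883880 = 32329152120720
k=3:  x_3 = 16883880·570130807708799+311·957397·32329152120720 = 19252040283316857636360,  y_3 = 16883880·32329152120720+957397·570130807708799 = 1091683049815963029803
k=4:  x_4 = 16883880·19252040283316857636360+311·957397·1091683049815963029803 = 650098275797375082487964044801,  y_4 = 16883880·1091683049815963029803+957397·19252040283316857636360 = 36863691222253451430108430560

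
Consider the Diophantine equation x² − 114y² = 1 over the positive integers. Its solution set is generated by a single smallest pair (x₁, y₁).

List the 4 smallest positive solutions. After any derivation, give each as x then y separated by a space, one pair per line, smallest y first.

1025 96
2101249 196800
4307559425 403439904
8830494720001 827051606400

√114 = [10; 1,2,10,2,1,20, …], period ℓ=6 (even) → k=5
k=0  a_k=10  p_k/q_k = 10/1
…
k=2  a_k=2  p_k/q_k = 32/3
k=3  a_k=10  p_k/q_k = 331/31
k=4  a_k=2  p_k/q_k = 694/65
k=5  a_k=1  p_k/q_k = 1025/96
→ (1025, 96).  Check: 1025²=1050625, 114·96²=1050624, difference 1.
k=2:  x_2 = 1025·1025+114·96·96 = 2101249,  y_2 = 1025·96+96·1025 = 196800
k=3:  x_3 = 1025·2101249+114·96·196800 = 4307559425,  y_3 = 1025·196800+96·2101249 = 403439904
k=4:  x_4 = 1025·4307559425+114·96·403439904 = 8830494720001,  y_4 = 1025·403439904+96·4307559425 = 827051606400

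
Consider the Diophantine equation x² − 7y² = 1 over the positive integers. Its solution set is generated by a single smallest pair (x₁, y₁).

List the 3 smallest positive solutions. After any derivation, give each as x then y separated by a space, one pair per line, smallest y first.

8 3
127 48
2024 765

d=7: √d = [2; 1,1,1,4] (ℓ=4, even), read p_3/q_3
step 0: (2, 1)  from 2·(1,0) + (0,1)
step 1: (3, 1)  from 1·(2,1) + (1,0)
step 2: (5, 2)  from 1·(3,1) + (2,1)
step 3: (8, 3)  from 1·(5,2) + (3,1)
→ (8, 3).  Check: 8²=64, 7·3²=63, difference 1.
k=2:  x_2 = 8·8+7·3·3 = 127,  y_2 = 8·3+3·8 = 48
k=3:  x_3 = 8·127+7·3·48 = 2024,  y_3 = 8·48+3·127 = 765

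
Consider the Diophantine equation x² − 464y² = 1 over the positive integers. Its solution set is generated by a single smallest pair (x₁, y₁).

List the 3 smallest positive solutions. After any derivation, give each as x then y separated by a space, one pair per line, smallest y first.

[21; 1,1,5,1,1,1,5,1,1,42] for √464; ℓ=10 ⇒ convergent index 9
i=0: a=21 ⇒ p=21, q=1
…
i=2: a=1 ⇒ p=43, q=2
…
i=4: a=1 ⇒ p=280, q=13
i=5: a=1 ⇒ p=517, q=24
…
i=8: a=1 ⇒ p=5299, q=246
i=9: a=1 ⇒ p=9801, q=455
(x₁, y₁) = (9801, 455);  9801² − 464·455² = 1 ✓
n=2: (9801,455)∘(9801,455) = (9801·9801+464·455·455, 9801·455+455·9801) = (192119201,8918910)
n=3: (192119201,8918910)∘(9801,455) = (9801·192119201+464·455·8918910, 9801·8918910+455·192119201) = (3765920568201,174828473365)

9801 455
192119201 8918910
3765920568201 174828473365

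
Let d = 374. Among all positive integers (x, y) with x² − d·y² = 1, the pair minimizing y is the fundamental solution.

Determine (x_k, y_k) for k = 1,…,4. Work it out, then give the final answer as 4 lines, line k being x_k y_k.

3365 174
22646449 1171020
152410598405 7880964426
1025723304619201 53038889415960

√374 = [19; 2,1,18,1,2,38, …], period ℓ=6 (even) → k=5
a_0=19:  p_0=19·1+0=19,  q_0=19·0+1=1
…
a_2=1:  p_2=1·39+19=58,  q_2=1·2+1=3
a_3=18:  p_3=18·58+39=1083,  q_3=18·3+2=56
a_4=1:  p_4=1·1083+58=1141,  q_4=1·56+3=59
a_5=2:  p_5=2·1141+1083=3365,  q_5=2·59+56=174
→ (3365, 174).  Check: 3365²=11323225, 374·174²=11323224, difference 1.
(x_2, y_2) = (3365·3365 + 374·174·174, 3365·174 + 174·3365) = (22646449, 1171020)
(x_3, y_3) = (3365·22646449 + 374·174·1171020, 3365·1171020 + 174·22646449) = (152410598405, 7880964426)
(x_4, y_4) = (3365·152410598405 + 374·174·7880964426, 3365·7880964426 + 174·152410598405) = (1025723304619201, 53038889415960)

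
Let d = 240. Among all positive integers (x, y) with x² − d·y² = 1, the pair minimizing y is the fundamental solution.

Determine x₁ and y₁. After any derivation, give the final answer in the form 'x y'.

31 2

d=240: √d = [15; 2,30] (ℓ=2, even), read p_1/q_1
i=0: a=15 ⇒ p=15, q=1
i=1: a=2 ⇒ p=31, q=2
(x₁, y₁) = (31, 2);  31² − 240·2² = 1 ✓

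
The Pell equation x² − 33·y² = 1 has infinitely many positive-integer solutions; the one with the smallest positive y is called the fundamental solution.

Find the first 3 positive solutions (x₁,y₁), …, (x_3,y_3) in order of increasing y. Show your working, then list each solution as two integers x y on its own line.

√33 → a₀=5, period (1,2,1,10); ℓ=4 even so k=3
k=0  a_k=5  p_k/q_k = 5/1
k=1  a_k=1  p_k/q_k = 6/1
k=2  a_k=2  p_k/q_k = 17/3
k=3  a_k=1  p_k/q_k = 23/4
→ (23, 4).  Check: 23²=529, 33·4²=528, difference 1.
(x_2, y_2) = (23·23 + 33·4·4, 23·4 + 4·23) = (1057, 184)
(x_3, y_3) = (23·1057 + 33·4·184, 23·184 + 4·1057) = (48599, 8460)

23 4
1057 184
48599 8460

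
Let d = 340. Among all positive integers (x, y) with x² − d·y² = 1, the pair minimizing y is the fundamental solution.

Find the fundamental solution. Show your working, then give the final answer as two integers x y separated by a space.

285769 15498

√340 = [18; 2,3,1,1,1,…,3,2,36, …], period ℓ=14 (even) → k=13
k=0  a_k=18  p_k/q_k = 18/1
…
k=2  a_k=3  p_k/q_k = 129/7
k=3  a_k=1  p_k/q_k = 166/9
k=4  a_k=1  p_k/q_k = 295/16
k=5  a_k=1  p_k/q_k = 461/25
k=6  a_k=1  p_k/q_k = 756/41
k=7  a_k=8  p_k/q_k = 6509/353
k=8  a_k=1  p_k/q_k = 7265/394
…
k=12  a_k=3  p_k/q_k = 125478/6805
k=13  a_k=2  p_k/q_k = 285769/15498
(x₁, y₁) = (285769, 15498);  285769² − 340·15498² = 1 ✓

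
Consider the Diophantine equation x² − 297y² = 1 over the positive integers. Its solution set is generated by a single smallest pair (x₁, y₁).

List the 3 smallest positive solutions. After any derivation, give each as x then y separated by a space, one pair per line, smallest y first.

48599 2820
4723725601 274098360
459136680917399 26641812392460

√297 = [17; 4,3,1,1,2,1,1,3,4,34, …], period ℓ=10 (even) → k=9
a_0=17:  p_0=17·1+0=17,  q_0=17·0+1=1
a_1=4:  p_1=4·17+1=69,  q_1=4·1+0=4
…
a_3=1:  p_3=1·224+69=293,  q_3=1·13+4=17
a_4=1:  p_4=1·293+224=517,  q_4=1·17+13=30
a_5=2:  p_5=2·517+293=1327,  q_5=2·30+17=77
a_6=1:  p_6=1·1327+517=1844,  q_6=1·77+30=107
…
a_8=3:  p_8=3·3171+1844=11357,  q_8=3·184+107=659
a_9=4:  p_9=4·11357+3171=48599,  q_9=4·659+184=2820
→ (48599, 2820).  Check: 48599²=2361862801, 297·2820²=2361862800, difference 1.
k=2:  x_2 = 48599·48599+297·2820·2820 = 4723725601,  y_2 = 48599·2820+2820·48599 = 274098360
k=3:  x_3 = 48599·4723725601+297·2820·274098360 = 459136680917399,  y_3 = 48599·274098360+2820·4723725601 = 26641812392460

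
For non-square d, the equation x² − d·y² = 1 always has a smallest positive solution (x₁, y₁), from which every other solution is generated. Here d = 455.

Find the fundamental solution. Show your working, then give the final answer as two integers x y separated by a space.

[21; 3,42] for √455; ℓ=2 ⇒ convergent index 1
i=0: a=21 ⇒ p=21, q=1
i=1: a=3 ⇒ p=64, q=3
(x₁, y₁) = (64, 3);  64² − 455·3² = 1 ✓

64 3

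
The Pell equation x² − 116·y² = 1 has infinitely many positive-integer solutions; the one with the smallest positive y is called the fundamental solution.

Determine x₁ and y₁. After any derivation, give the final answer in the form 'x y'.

[10; 1,3,2,1,4,1,2,3,1,20] for √116; ℓ=10 ⇒ convergent index 9
a_0=10:  p_0=10·1+0=10,  q_0=10·0+1=1
…
a_8=3:  p_8=3·2251+797=7550,  q_8=3·209+74=701
a_9=1:  p_9=1·7550+2251=9801,  q_9=1·701+209=910
(x₁, y₁) = (9801, 910);  9801² − 116·910² = 1 ✓

9801 910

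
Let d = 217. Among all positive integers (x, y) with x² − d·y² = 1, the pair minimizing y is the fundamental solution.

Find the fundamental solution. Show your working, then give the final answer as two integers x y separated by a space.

3844063 260952

d=217: √d = [14; 1,2,1,2,1,…,2,1,28] (ℓ=16, even), read p_15/q_15
i=0: a=14 ⇒ p=14, q=1
…
i=2: a=2 ⇒ p=44, q=3
…
i=4: a=2 ⇒ p=162, q=11
i=5: a=1 ⇒ p=221, q=15
i=6: a=1 ⇒ p=383, q=26
…
i=8: a=4 ⇒ p=15055, q=1022
i=9: a=9 ⇒ p=139163, q=9447
i=10: a=1 ⇒ p=154218, q=10469
…
i=12: a=2 ⇒ p=740980, q=50301
…
i=14: a=2 ⇒ p=2809702, q=190735
i=15: a=1 ⇒ p=3844063, q=260952
fundamental: x₁=3844063, y₁=260952  (since 14776820347969 − 217·68095946304 = 1)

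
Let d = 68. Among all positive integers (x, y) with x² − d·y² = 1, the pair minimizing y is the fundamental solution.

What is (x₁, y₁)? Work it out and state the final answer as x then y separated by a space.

33 4

√68 = [8; 4,16, …], period ℓ=2 (even) → k=1
i=0: a=8 ⇒ p=8, q=1
i=1: a=4 ⇒ p=33, q=4
→ (33, 4).  Check: 33²=1089, 68·4²=1088, difference 1.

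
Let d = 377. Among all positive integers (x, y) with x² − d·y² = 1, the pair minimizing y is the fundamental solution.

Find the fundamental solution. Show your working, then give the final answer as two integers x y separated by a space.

233 12

d=377: √d = [19; 2,2,2,38] (ℓ=4, even), read p_3/q_3
a_0=19:  p_0=19·1+0=19,  q_0=19·0+1=1
a_1=2:  p_1=2·19+1=39,  q_1=2·1+0=2
a_2=2:  p_2=2·39+19=97,  q_2=2·2+1=5
a_3=2:  p_3=2·97+39=233,  q_3=2·5+2=12
fundamental: x₁=233, y₁=12  (since 54289 − 377·144 = 1)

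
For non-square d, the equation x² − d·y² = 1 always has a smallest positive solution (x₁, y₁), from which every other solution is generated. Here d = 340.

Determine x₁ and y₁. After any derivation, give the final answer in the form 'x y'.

285769 15498

√340 = [18; 2,3,1,1,1,…,3,2,36, …], period ℓ=14 (even) → k=13
step 0: (18, 1)  from 18·(1,0) + (0,1)
…
step 5: (461, 25)  from 1·(295,16) + (166,9)
step 6: (756, 41)  from 1·(461,25) + (295,16)
step 7: (6509, 353)  from 8·(756,41) + (461,25)
…
step 9: (13774, 747)  from 1·(7265,394) + (6509,353)
…
step 12: (125478, 6805)  from 3·(34813,1888) + (21039,1141)
step 13: (285769, 15498)  from 2·(125478,6805) + (34813,1888)
→ (285769, 15498).  Check: 285769²=81663921361, 340·15498²=81663921360, difference 1.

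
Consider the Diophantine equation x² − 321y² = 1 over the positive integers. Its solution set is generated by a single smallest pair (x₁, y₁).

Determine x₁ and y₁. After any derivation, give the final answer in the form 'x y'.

√321 → a₀=17, period (1,10,1,34); ℓ=4 even so k=3
step 0: (17, 1)  from 17·(1,0) + (0,1)
step 1: (18, 1)  from 1·(17,1) + (1,0)
step 2: (197, 11)  from 10·(18,1) + (17,1)
step 3: (215, 12)  from 1·(197,11) + (18,1)
(x₁, y₁) = (215, 12);  215² − 321·12² = 1 ✓

215 12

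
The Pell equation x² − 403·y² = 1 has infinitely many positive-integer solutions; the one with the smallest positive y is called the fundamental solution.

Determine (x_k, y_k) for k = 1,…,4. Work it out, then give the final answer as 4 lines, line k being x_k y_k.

669878 33369
897473069767 44706317964
1202394930058086974 59895557730143415
1610915821914004898868577 80245432842261314788776

d=403: √d = [20; 13,2,1,3,1,3,1,2,13,40] (ℓ=10, even), read p_9/q_9
step 0: (20, 1)  from 20·(1,0) + (0,1)
…
step 3: (803, 40)  from 1·(542,27) + (261,13)
…
step 6: (14213, 708)  from 3·(3754,187) + (2951,147)
…
step 8: (50147, 2498)  from 2·(17967,895) + (14213,708)
step 9: (669878, 33369)  from 13·(50147,2498) + (17967,895)
→ (669878, 33369).  Check: 669878²=448736534884, 403·33369²=448736534883, difference 1.
k=2:  x_2 = 669878·669878+403·33369·33369 = 897473069767,  y_2 = 669878·33369+33369·669878 = 44706317964
k=3:  x_3 = 669878·897473069767+403·33369·44706317964 = 1202394930058086974,  y_3 = 669878·44706317964+33369·897473069767 = 59895557730143415
k=4:  x_4 = 669878·1202394930058086974+403·33369·59895557730143415 = 1610915821914004898868577,  y_4 = 669878·59895557730143415+33369·1202394930058086974 = 80245432842261314788776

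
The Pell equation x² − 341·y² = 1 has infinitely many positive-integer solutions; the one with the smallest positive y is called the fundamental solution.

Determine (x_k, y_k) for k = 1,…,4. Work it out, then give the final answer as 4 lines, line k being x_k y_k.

10626551 575460
225847172311201 12230310076920
4799952989541519968951 259932027556408030380
102013890481930631287980124801 5524361894723138392975161840

√341 = [18; 2,6,1,8,2,…,6,2,36, …], period ℓ=14 (even) → k=13
i=0: a=18 ⇒ p=18, q=1
i=1: a=2 ⇒ p=37, q=2
…
i=4: a=8 ⇒ p=2456, q=133
i=5: a=2 ⇒ p=5189, q=281
i=6: a=1 ⇒ p=7645, q=414
…
i=8: a=1 ⇒ p=28124, q=1523
…
i=10: a=8 ⇒ p=641940, q=34763
i=11: a=1 ⇒ p=718667, q=38918
i=12: a=6 ⇒ p=4953942, q=268271
i=13: a=2 ⇒ p=10626551, q=575460
fundamental: x₁=10626551, y₁=575460  (since 112923586155601 − 341·331154211600 = 1)
(10626551+575460√341)^2 = 225847172311201 + 12230310076920√341
(10626551+575460√341)^3 = 4799952989541519968951 + 259932027556408030380√341
(10626551+575460√341)^4 = 102013890481930631287980124801 + 5524361894723138392975161840√341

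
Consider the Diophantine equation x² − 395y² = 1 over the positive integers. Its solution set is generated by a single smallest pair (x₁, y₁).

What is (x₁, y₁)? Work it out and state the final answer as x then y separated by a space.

√395 = [19; 1,6,1,38, …], period ℓ=4 (even) → k=3
a_0=19:  p_0=19·1+0=19,  q_0=19·0+1=1
…
a_2=6:  p_2=6·20+19=139,  q_2=6·1+1=7
a_3=1:  p_3=1·139+20=159,  q_3=1·7+1=8
(x₁, y₁) = (159, 8);  159² − 395·8² = 1 ✓

159 8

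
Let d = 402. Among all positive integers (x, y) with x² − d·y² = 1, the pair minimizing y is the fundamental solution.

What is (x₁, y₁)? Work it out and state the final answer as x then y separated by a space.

d=402: √d = [20; 20,40] (ℓ=2, even), read p_1/q_1
i=0: a=20 ⇒ p=20, q=1
i=1: a=20 ⇒ p=401, q=20
fundamental: x₁=401, y₁=20  (since 160801 − 402·400 = 1)

401 20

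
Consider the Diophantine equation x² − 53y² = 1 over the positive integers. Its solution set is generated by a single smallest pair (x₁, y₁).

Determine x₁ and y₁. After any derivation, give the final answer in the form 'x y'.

66249 9100

[7; 3,1,1,3,14] for √53; ℓ=5 ⇒ convergent index 9
k=0  a_k=7  p_k/q_k = 7/1
k=1  a_k=3  p_k/q_k = 22/3
k=2  a_k=1  p_k/q_k = 29/4
k=3  a_k=1  p_k/q_k = 51/7
…
k=8  a_k=1  p_k/q_k = 18557/2549
k=9  a_k=3  p_k/q_k = 66249/9100
→ (66249, 9100).  Check: 66249²=4388930001, 53·9100²=4388930000, difference 1.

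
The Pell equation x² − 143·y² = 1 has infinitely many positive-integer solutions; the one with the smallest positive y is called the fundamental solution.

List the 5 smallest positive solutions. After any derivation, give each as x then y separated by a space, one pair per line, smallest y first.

[11; 1,22] for √143; ℓ=2 ⇒ convergent index 1
i=0: a=11 ⇒ p=11, q=1
i=1: a=1 ⇒ p=12, q=1
fundamental: x₁=12, y₁=1  (since 144 − 143·1 = 1)
k=2:  x_2 = 12·12+143·1·1 = 287,  y_2 = 12·1+1·12 = 24
k=3:  x_3 = 12·287+143·1·24 = 6876,  y_3 = 12·24+1·287 = 575
k=4:  x_4 = 12·6876+143·1·575 = 164737,  y_4 = 12·575+1·6876 = 13776
k=5:  x_5 = 12·164737+143·1·13776 = 3946812,  y_5 = 12·13776+1·164737 = 330049

12 1
287 24
6876 575
164737 13776
3946812 330049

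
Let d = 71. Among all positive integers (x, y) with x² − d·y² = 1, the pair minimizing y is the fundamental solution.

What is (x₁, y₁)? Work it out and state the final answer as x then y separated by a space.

3480 413

[8; 2,2,1,7,1,2,2,16] for √71; ℓ=8 ⇒ convergent index 7
a_0=8:  p_0=8·1+0=8,  q_0=8·0+1=1
…
a_2=2:  p_2=2·17+8=42,  q_2=2·2+1=5
…
a_4=7:  p_4=7·59+42=455,  q_4=7·7+5=54
…
a_6=2:  p_6=2·514+455=1483,  q_6=2·61+54=176
a_7=2:  p_7=2·1483+514=3480,  q_7=2·176+61=413
(x₁, y₁) = (3480, 413);  3480² − 71·413² = 1 ✓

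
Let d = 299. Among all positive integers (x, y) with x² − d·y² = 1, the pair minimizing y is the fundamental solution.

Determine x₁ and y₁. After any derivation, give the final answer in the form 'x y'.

[17; 3,2,3,34] for √299; ℓ=4 ⇒ convergent index 3
a_0=17:  p_0=17·1+0=17,  q_0=17·0+1=1
a_1=3:  p_1=3·17+1=52,  q_1=3·1+0=3
a_2=2:  p_2=2·52+17=121,  q_2=2·3+1=7
a_3=3:  p_3=3·121+52=415,  q_3=3·7+3=24
(x₁, y₁) = (415, 24);  415² − 299·24² = 1 ✓

415 24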